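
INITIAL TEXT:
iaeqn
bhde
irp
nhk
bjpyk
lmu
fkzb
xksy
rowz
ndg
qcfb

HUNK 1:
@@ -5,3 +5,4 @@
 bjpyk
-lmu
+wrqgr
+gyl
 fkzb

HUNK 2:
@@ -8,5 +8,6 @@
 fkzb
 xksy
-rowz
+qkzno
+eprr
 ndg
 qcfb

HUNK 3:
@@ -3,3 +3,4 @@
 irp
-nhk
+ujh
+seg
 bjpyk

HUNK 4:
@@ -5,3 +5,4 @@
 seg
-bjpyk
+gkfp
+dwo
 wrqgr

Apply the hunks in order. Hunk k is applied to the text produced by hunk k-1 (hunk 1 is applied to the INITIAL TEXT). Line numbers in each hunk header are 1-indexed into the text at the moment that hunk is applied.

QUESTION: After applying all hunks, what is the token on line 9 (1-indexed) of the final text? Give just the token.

Answer: gyl

Derivation:
Hunk 1: at line 5 remove [lmu] add [wrqgr,gyl] -> 12 lines: iaeqn bhde irp nhk bjpyk wrqgr gyl fkzb xksy rowz ndg qcfb
Hunk 2: at line 8 remove [rowz] add [qkzno,eprr] -> 13 lines: iaeqn bhde irp nhk bjpyk wrqgr gyl fkzb xksy qkzno eprr ndg qcfb
Hunk 3: at line 3 remove [nhk] add [ujh,seg] -> 14 lines: iaeqn bhde irp ujh seg bjpyk wrqgr gyl fkzb xksy qkzno eprr ndg qcfb
Hunk 4: at line 5 remove [bjpyk] add [gkfp,dwo] -> 15 lines: iaeqn bhde irp ujh seg gkfp dwo wrqgr gyl fkzb xksy qkzno eprr ndg qcfb
Final line 9: gyl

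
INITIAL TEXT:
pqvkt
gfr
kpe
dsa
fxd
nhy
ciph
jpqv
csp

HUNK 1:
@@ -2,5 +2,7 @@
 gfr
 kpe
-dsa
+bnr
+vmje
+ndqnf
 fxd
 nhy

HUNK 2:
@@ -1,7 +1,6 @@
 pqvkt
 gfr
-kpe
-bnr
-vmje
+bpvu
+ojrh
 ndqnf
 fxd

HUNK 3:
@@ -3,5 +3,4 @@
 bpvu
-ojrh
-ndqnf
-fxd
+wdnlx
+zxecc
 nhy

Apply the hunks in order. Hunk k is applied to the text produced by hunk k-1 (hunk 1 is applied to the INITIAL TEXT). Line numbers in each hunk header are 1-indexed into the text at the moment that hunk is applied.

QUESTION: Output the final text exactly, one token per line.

Hunk 1: at line 2 remove [dsa] add [bnr,vmje,ndqnf] -> 11 lines: pqvkt gfr kpe bnr vmje ndqnf fxd nhy ciph jpqv csp
Hunk 2: at line 1 remove [kpe,bnr,vmje] add [bpvu,ojrh] -> 10 lines: pqvkt gfr bpvu ojrh ndqnf fxd nhy ciph jpqv csp
Hunk 3: at line 3 remove [ojrh,ndqnf,fxd] add [wdnlx,zxecc] -> 9 lines: pqvkt gfr bpvu wdnlx zxecc nhy ciph jpqv csp

Answer: pqvkt
gfr
bpvu
wdnlx
zxecc
nhy
ciph
jpqv
csp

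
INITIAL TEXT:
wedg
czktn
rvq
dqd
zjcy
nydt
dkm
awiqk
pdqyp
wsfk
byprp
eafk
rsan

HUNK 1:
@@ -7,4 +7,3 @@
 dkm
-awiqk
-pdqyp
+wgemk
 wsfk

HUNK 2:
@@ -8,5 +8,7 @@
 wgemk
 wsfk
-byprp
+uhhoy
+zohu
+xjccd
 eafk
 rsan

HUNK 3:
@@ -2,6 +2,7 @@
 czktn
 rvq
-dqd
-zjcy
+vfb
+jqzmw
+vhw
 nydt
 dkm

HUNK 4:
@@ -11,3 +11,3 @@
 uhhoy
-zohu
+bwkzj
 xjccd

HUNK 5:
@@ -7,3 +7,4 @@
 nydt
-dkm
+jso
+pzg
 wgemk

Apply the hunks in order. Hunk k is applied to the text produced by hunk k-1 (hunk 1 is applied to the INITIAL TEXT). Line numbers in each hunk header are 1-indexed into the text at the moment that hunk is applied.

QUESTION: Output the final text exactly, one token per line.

Answer: wedg
czktn
rvq
vfb
jqzmw
vhw
nydt
jso
pzg
wgemk
wsfk
uhhoy
bwkzj
xjccd
eafk
rsan

Derivation:
Hunk 1: at line 7 remove [awiqk,pdqyp] add [wgemk] -> 12 lines: wedg czktn rvq dqd zjcy nydt dkm wgemk wsfk byprp eafk rsan
Hunk 2: at line 8 remove [byprp] add [uhhoy,zohu,xjccd] -> 14 lines: wedg czktn rvq dqd zjcy nydt dkm wgemk wsfk uhhoy zohu xjccd eafk rsan
Hunk 3: at line 2 remove [dqd,zjcy] add [vfb,jqzmw,vhw] -> 15 lines: wedg czktn rvq vfb jqzmw vhw nydt dkm wgemk wsfk uhhoy zohu xjccd eafk rsan
Hunk 4: at line 11 remove [zohu] add [bwkzj] -> 15 lines: wedg czktn rvq vfb jqzmw vhw nydt dkm wgemk wsfk uhhoy bwkzj xjccd eafk rsan
Hunk 5: at line 7 remove [dkm] add [jso,pzg] -> 16 lines: wedg czktn rvq vfb jqzmw vhw nydt jso pzg wgemk wsfk uhhoy bwkzj xjccd eafk rsan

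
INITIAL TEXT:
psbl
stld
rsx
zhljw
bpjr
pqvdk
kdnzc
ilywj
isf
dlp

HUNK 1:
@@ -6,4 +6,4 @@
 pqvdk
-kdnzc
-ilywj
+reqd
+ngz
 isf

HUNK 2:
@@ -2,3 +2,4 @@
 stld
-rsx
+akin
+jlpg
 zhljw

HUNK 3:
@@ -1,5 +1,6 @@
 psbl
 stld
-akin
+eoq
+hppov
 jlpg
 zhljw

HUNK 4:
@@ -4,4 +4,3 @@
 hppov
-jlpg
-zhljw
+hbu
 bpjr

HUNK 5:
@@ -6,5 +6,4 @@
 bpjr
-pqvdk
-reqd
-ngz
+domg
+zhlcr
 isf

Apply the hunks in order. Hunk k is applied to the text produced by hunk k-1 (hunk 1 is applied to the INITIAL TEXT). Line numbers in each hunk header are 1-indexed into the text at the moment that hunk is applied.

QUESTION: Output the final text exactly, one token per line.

Answer: psbl
stld
eoq
hppov
hbu
bpjr
domg
zhlcr
isf
dlp

Derivation:
Hunk 1: at line 6 remove [kdnzc,ilywj] add [reqd,ngz] -> 10 lines: psbl stld rsx zhljw bpjr pqvdk reqd ngz isf dlp
Hunk 2: at line 2 remove [rsx] add [akin,jlpg] -> 11 lines: psbl stld akin jlpg zhljw bpjr pqvdk reqd ngz isf dlp
Hunk 3: at line 1 remove [akin] add [eoq,hppov] -> 12 lines: psbl stld eoq hppov jlpg zhljw bpjr pqvdk reqd ngz isf dlp
Hunk 4: at line 4 remove [jlpg,zhljw] add [hbu] -> 11 lines: psbl stld eoq hppov hbu bpjr pqvdk reqd ngz isf dlp
Hunk 5: at line 6 remove [pqvdk,reqd,ngz] add [domg,zhlcr] -> 10 lines: psbl stld eoq hppov hbu bpjr domg zhlcr isf dlp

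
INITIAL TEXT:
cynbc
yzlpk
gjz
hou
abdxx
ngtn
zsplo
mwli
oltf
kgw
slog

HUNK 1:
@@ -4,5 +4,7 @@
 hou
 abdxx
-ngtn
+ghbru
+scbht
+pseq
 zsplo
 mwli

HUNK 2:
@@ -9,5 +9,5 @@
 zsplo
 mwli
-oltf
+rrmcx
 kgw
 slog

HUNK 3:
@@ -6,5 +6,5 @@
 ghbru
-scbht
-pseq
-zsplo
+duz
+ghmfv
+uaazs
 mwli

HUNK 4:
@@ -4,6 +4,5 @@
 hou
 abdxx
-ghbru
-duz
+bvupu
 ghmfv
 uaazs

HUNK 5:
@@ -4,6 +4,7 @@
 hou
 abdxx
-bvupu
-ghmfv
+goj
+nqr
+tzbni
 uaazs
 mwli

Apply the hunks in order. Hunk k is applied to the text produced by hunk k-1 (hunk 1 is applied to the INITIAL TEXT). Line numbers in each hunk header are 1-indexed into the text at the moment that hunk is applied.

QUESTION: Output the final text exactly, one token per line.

Answer: cynbc
yzlpk
gjz
hou
abdxx
goj
nqr
tzbni
uaazs
mwli
rrmcx
kgw
slog

Derivation:
Hunk 1: at line 4 remove [ngtn] add [ghbru,scbht,pseq] -> 13 lines: cynbc yzlpk gjz hou abdxx ghbru scbht pseq zsplo mwli oltf kgw slog
Hunk 2: at line 9 remove [oltf] add [rrmcx] -> 13 lines: cynbc yzlpk gjz hou abdxx ghbru scbht pseq zsplo mwli rrmcx kgw slog
Hunk 3: at line 6 remove [scbht,pseq,zsplo] add [duz,ghmfv,uaazs] -> 13 lines: cynbc yzlpk gjz hou abdxx ghbru duz ghmfv uaazs mwli rrmcx kgw slog
Hunk 4: at line 4 remove [ghbru,duz] add [bvupu] -> 12 lines: cynbc yzlpk gjz hou abdxx bvupu ghmfv uaazs mwli rrmcx kgw slog
Hunk 5: at line 4 remove [bvupu,ghmfv] add [goj,nqr,tzbni] -> 13 lines: cynbc yzlpk gjz hou abdxx goj nqr tzbni uaazs mwli rrmcx kgw slog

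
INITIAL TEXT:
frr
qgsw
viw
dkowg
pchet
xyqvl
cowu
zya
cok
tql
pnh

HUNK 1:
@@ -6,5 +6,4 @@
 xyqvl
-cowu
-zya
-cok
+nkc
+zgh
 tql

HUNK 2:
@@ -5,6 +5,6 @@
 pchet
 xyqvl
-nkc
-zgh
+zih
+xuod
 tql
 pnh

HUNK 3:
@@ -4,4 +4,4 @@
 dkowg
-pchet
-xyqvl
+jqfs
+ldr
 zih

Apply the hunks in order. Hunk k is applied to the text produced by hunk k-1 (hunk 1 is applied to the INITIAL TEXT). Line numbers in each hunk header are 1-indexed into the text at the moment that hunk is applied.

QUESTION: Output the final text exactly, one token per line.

Answer: frr
qgsw
viw
dkowg
jqfs
ldr
zih
xuod
tql
pnh

Derivation:
Hunk 1: at line 6 remove [cowu,zya,cok] add [nkc,zgh] -> 10 lines: frr qgsw viw dkowg pchet xyqvl nkc zgh tql pnh
Hunk 2: at line 5 remove [nkc,zgh] add [zih,xuod] -> 10 lines: frr qgsw viw dkowg pchet xyqvl zih xuod tql pnh
Hunk 3: at line 4 remove [pchet,xyqvl] add [jqfs,ldr] -> 10 lines: frr qgsw viw dkowg jqfs ldr zih xuod tql pnh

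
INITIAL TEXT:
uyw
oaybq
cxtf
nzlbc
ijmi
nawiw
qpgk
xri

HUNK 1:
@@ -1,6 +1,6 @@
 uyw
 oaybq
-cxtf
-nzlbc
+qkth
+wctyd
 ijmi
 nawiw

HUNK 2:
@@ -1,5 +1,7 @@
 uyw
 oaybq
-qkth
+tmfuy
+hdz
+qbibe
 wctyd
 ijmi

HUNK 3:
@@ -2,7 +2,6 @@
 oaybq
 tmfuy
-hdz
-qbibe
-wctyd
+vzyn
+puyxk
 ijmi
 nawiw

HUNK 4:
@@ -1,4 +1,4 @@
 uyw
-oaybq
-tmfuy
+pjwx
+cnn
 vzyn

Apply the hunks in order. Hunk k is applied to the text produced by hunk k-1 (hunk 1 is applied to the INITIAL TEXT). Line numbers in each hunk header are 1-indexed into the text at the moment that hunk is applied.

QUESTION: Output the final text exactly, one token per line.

Hunk 1: at line 1 remove [cxtf,nzlbc] add [qkth,wctyd] -> 8 lines: uyw oaybq qkth wctyd ijmi nawiw qpgk xri
Hunk 2: at line 1 remove [qkth] add [tmfuy,hdz,qbibe] -> 10 lines: uyw oaybq tmfuy hdz qbibe wctyd ijmi nawiw qpgk xri
Hunk 3: at line 2 remove [hdz,qbibe,wctyd] add [vzyn,puyxk] -> 9 lines: uyw oaybq tmfuy vzyn puyxk ijmi nawiw qpgk xri
Hunk 4: at line 1 remove [oaybq,tmfuy] add [pjwx,cnn] -> 9 lines: uyw pjwx cnn vzyn puyxk ijmi nawiw qpgk xri

Answer: uyw
pjwx
cnn
vzyn
puyxk
ijmi
nawiw
qpgk
xri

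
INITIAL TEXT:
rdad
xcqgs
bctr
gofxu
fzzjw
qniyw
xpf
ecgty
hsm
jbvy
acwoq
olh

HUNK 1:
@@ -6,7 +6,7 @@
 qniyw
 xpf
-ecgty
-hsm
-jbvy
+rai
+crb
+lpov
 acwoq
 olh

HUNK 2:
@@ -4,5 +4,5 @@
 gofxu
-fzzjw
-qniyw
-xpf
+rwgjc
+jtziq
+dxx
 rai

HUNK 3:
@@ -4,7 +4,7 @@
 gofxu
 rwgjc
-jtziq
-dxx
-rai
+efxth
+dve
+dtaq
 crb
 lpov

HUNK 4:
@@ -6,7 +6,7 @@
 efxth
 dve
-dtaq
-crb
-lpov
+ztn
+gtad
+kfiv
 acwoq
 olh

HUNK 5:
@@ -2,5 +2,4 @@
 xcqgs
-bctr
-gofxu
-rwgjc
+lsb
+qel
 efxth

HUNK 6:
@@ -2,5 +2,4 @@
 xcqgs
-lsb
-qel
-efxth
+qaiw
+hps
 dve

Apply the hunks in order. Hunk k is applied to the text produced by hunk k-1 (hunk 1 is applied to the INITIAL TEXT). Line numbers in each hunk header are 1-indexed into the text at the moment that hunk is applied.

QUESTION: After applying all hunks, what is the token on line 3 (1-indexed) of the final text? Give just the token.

Answer: qaiw

Derivation:
Hunk 1: at line 6 remove [ecgty,hsm,jbvy] add [rai,crb,lpov] -> 12 lines: rdad xcqgs bctr gofxu fzzjw qniyw xpf rai crb lpov acwoq olh
Hunk 2: at line 4 remove [fzzjw,qniyw,xpf] add [rwgjc,jtziq,dxx] -> 12 lines: rdad xcqgs bctr gofxu rwgjc jtziq dxx rai crb lpov acwoq olh
Hunk 3: at line 4 remove [jtziq,dxx,rai] add [efxth,dve,dtaq] -> 12 lines: rdad xcqgs bctr gofxu rwgjc efxth dve dtaq crb lpov acwoq olh
Hunk 4: at line 6 remove [dtaq,crb,lpov] add [ztn,gtad,kfiv] -> 12 lines: rdad xcqgs bctr gofxu rwgjc efxth dve ztn gtad kfiv acwoq olh
Hunk 5: at line 2 remove [bctr,gofxu,rwgjc] add [lsb,qel] -> 11 lines: rdad xcqgs lsb qel efxth dve ztn gtad kfiv acwoq olh
Hunk 6: at line 2 remove [lsb,qel,efxth] add [qaiw,hps] -> 10 lines: rdad xcqgs qaiw hps dve ztn gtad kfiv acwoq olh
Final line 3: qaiw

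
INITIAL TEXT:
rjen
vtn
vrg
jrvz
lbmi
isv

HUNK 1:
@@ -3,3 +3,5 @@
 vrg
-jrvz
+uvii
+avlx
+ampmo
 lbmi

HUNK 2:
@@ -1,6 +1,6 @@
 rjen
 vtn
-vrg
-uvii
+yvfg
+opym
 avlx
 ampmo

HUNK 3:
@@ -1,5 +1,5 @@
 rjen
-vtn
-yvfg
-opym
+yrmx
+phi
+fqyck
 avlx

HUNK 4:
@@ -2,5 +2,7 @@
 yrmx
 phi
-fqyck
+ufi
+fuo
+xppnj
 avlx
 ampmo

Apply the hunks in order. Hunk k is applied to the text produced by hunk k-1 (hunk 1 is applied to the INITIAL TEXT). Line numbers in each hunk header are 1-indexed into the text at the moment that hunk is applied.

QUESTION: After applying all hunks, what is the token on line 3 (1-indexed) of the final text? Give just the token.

Hunk 1: at line 3 remove [jrvz] add [uvii,avlx,ampmo] -> 8 lines: rjen vtn vrg uvii avlx ampmo lbmi isv
Hunk 2: at line 1 remove [vrg,uvii] add [yvfg,opym] -> 8 lines: rjen vtn yvfg opym avlx ampmo lbmi isv
Hunk 3: at line 1 remove [vtn,yvfg,opym] add [yrmx,phi,fqyck] -> 8 lines: rjen yrmx phi fqyck avlx ampmo lbmi isv
Hunk 4: at line 2 remove [fqyck] add [ufi,fuo,xppnj] -> 10 lines: rjen yrmx phi ufi fuo xppnj avlx ampmo lbmi isv
Final line 3: phi

Answer: phi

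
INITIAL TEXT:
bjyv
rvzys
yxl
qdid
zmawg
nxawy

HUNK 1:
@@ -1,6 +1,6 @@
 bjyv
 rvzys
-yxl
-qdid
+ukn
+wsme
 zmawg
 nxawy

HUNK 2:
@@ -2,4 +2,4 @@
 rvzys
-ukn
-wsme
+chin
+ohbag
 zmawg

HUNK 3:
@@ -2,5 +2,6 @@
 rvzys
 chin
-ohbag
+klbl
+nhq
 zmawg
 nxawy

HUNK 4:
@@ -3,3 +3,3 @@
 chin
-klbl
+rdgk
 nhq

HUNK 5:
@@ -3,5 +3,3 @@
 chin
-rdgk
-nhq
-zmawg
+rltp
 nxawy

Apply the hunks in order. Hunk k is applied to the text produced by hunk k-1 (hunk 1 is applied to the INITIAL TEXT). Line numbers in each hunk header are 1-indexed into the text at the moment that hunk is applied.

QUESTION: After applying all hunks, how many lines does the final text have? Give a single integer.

Hunk 1: at line 1 remove [yxl,qdid] add [ukn,wsme] -> 6 lines: bjyv rvzys ukn wsme zmawg nxawy
Hunk 2: at line 2 remove [ukn,wsme] add [chin,ohbag] -> 6 lines: bjyv rvzys chin ohbag zmawg nxawy
Hunk 3: at line 2 remove [ohbag] add [klbl,nhq] -> 7 lines: bjyv rvzys chin klbl nhq zmawg nxawy
Hunk 4: at line 3 remove [klbl] add [rdgk] -> 7 lines: bjyv rvzys chin rdgk nhq zmawg nxawy
Hunk 5: at line 3 remove [rdgk,nhq,zmawg] add [rltp] -> 5 lines: bjyv rvzys chin rltp nxawy
Final line count: 5

Answer: 5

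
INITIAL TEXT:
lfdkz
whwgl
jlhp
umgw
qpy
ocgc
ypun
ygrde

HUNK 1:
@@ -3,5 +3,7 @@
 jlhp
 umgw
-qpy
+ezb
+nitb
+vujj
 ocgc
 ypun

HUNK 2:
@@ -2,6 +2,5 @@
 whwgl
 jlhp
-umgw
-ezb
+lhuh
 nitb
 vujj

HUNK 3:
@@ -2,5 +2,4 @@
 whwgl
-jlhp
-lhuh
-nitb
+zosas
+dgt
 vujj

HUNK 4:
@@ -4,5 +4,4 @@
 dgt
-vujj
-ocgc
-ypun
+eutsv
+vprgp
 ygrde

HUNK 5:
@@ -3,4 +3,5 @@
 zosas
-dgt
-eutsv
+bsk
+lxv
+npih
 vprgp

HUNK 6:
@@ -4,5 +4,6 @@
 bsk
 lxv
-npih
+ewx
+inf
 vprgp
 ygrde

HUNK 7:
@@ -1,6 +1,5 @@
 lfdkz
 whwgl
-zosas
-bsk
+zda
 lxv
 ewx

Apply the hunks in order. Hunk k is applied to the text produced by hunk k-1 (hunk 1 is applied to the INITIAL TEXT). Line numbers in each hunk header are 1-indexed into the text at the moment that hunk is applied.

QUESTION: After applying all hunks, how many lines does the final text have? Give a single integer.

Hunk 1: at line 3 remove [qpy] add [ezb,nitb,vujj] -> 10 lines: lfdkz whwgl jlhp umgw ezb nitb vujj ocgc ypun ygrde
Hunk 2: at line 2 remove [umgw,ezb] add [lhuh] -> 9 lines: lfdkz whwgl jlhp lhuh nitb vujj ocgc ypun ygrde
Hunk 3: at line 2 remove [jlhp,lhuh,nitb] add [zosas,dgt] -> 8 lines: lfdkz whwgl zosas dgt vujj ocgc ypun ygrde
Hunk 4: at line 4 remove [vujj,ocgc,ypun] add [eutsv,vprgp] -> 7 lines: lfdkz whwgl zosas dgt eutsv vprgp ygrde
Hunk 5: at line 3 remove [dgt,eutsv] add [bsk,lxv,npih] -> 8 lines: lfdkz whwgl zosas bsk lxv npih vprgp ygrde
Hunk 6: at line 4 remove [npih] add [ewx,inf] -> 9 lines: lfdkz whwgl zosas bsk lxv ewx inf vprgp ygrde
Hunk 7: at line 1 remove [zosas,bsk] add [zda] -> 8 lines: lfdkz whwgl zda lxv ewx inf vprgp ygrde
Final line count: 8

Answer: 8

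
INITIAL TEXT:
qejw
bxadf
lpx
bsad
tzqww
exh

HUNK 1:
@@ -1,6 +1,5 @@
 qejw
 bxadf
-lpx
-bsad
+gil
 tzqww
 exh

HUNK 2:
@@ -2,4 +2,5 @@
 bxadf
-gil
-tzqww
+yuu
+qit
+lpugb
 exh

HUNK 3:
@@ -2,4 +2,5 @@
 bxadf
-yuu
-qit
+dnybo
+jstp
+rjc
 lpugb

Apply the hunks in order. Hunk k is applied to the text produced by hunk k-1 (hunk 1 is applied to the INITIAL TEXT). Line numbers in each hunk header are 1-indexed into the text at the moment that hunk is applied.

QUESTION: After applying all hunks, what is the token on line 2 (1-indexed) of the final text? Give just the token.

Hunk 1: at line 1 remove [lpx,bsad] add [gil] -> 5 lines: qejw bxadf gil tzqww exh
Hunk 2: at line 2 remove [gil,tzqww] add [yuu,qit,lpugb] -> 6 lines: qejw bxadf yuu qit lpugb exh
Hunk 3: at line 2 remove [yuu,qit] add [dnybo,jstp,rjc] -> 7 lines: qejw bxadf dnybo jstp rjc lpugb exh
Final line 2: bxadf

Answer: bxadf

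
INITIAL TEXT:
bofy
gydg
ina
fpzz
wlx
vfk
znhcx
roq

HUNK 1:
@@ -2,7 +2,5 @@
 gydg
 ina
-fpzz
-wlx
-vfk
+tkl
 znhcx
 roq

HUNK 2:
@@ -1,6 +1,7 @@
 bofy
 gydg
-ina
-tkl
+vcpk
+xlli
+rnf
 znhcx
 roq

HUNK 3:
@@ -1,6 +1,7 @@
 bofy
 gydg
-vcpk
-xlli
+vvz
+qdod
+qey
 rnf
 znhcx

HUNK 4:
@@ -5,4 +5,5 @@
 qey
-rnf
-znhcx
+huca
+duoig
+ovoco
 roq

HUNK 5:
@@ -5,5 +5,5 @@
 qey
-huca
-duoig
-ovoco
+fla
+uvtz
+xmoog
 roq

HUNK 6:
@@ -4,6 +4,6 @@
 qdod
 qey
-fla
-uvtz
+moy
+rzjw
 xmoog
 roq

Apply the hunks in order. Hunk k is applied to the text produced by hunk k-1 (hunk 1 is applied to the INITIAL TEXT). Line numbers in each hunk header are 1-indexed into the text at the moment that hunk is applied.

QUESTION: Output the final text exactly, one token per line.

Hunk 1: at line 2 remove [fpzz,wlx,vfk] add [tkl] -> 6 lines: bofy gydg ina tkl znhcx roq
Hunk 2: at line 1 remove [ina,tkl] add [vcpk,xlli,rnf] -> 7 lines: bofy gydg vcpk xlli rnf znhcx roq
Hunk 3: at line 1 remove [vcpk,xlli] add [vvz,qdod,qey] -> 8 lines: bofy gydg vvz qdod qey rnf znhcx roq
Hunk 4: at line 5 remove [rnf,znhcx] add [huca,duoig,ovoco] -> 9 lines: bofy gydg vvz qdod qey huca duoig ovoco roq
Hunk 5: at line 5 remove [huca,duoig,ovoco] add [fla,uvtz,xmoog] -> 9 lines: bofy gydg vvz qdod qey fla uvtz xmoog roq
Hunk 6: at line 4 remove [fla,uvtz] add [moy,rzjw] -> 9 lines: bofy gydg vvz qdod qey moy rzjw xmoog roq

Answer: bofy
gydg
vvz
qdod
qey
moy
rzjw
xmoog
roq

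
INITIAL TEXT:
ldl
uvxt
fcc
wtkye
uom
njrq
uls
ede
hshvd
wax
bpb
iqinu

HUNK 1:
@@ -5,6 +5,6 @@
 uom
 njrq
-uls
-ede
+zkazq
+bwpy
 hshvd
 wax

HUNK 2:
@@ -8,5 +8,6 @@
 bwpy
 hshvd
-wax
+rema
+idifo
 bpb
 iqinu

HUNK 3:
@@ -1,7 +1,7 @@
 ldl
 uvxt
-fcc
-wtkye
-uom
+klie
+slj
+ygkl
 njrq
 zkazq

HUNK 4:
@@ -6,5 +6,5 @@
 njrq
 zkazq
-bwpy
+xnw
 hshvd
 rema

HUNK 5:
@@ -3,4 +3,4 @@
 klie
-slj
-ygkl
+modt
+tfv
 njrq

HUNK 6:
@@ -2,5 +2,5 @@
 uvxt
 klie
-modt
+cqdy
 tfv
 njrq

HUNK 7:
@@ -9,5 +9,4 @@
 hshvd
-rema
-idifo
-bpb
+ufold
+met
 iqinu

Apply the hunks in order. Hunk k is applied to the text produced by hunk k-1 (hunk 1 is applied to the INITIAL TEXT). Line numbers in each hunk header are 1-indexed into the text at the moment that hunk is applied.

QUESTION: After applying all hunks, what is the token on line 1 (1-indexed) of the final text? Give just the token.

Hunk 1: at line 5 remove [uls,ede] add [zkazq,bwpy] -> 12 lines: ldl uvxt fcc wtkye uom njrq zkazq bwpy hshvd wax bpb iqinu
Hunk 2: at line 8 remove [wax] add [rema,idifo] -> 13 lines: ldl uvxt fcc wtkye uom njrq zkazq bwpy hshvd rema idifo bpb iqinu
Hunk 3: at line 1 remove [fcc,wtkye,uom] add [klie,slj,ygkl] -> 13 lines: ldl uvxt klie slj ygkl njrq zkazq bwpy hshvd rema idifo bpb iqinu
Hunk 4: at line 6 remove [bwpy] add [xnw] -> 13 lines: ldl uvxt klie slj ygkl njrq zkazq xnw hshvd rema idifo bpb iqinu
Hunk 5: at line 3 remove [slj,ygkl] add [modt,tfv] -> 13 lines: ldl uvxt klie modt tfv njrq zkazq xnw hshvd rema idifo bpb iqinu
Hunk 6: at line 2 remove [modt] add [cqdy] -> 13 lines: ldl uvxt klie cqdy tfv njrq zkazq xnw hshvd rema idifo bpb iqinu
Hunk 7: at line 9 remove [rema,idifo,bpb] add [ufold,met] -> 12 lines: ldl uvxt klie cqdy tfv njrq zkazq xnw hshvd ufold met iqinu
Final line 1: ldl

Answer: ldl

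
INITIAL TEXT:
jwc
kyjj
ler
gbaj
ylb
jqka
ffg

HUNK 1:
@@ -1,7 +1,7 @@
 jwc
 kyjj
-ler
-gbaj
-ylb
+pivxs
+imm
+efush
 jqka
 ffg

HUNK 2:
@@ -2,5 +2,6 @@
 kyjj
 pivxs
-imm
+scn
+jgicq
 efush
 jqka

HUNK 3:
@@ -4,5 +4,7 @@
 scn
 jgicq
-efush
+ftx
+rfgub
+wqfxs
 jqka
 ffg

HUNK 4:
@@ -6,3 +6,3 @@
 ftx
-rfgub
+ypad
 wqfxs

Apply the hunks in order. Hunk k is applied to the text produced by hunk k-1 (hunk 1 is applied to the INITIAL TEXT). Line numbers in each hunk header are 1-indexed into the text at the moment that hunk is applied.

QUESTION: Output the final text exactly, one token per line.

Answer: jwc
kyjj
pivxs
scn
jgicq
ftx
ypad
wqfxs
jqka
ffg

Derivation:
Hunk 1: at line 1 remove [ler,gbaj,ylb] add [pivxs,imm,efush] -> 7 lines: jwc kyjj pivxs imm efush jqka ffg
Hunk 2: at line 2 remove [imm] add [scn,jgicq] -> 8 lines: jwc kyjj pivxs scn jgicq efush jqka ffg
Hunk 3: at line 4 remove [efush] add [ftx,rfgub,wqfxs] -> 10 lines: jwc kyjj pivxs scn jgicq ftx rfgub wqfxs jqka ffg
Hunk 4: at line 6 remove [rfgub] add [ypad] -> 10 lines: jwc kyjj pivxs scn jgicq ftx ypad wqfxs jqka ffg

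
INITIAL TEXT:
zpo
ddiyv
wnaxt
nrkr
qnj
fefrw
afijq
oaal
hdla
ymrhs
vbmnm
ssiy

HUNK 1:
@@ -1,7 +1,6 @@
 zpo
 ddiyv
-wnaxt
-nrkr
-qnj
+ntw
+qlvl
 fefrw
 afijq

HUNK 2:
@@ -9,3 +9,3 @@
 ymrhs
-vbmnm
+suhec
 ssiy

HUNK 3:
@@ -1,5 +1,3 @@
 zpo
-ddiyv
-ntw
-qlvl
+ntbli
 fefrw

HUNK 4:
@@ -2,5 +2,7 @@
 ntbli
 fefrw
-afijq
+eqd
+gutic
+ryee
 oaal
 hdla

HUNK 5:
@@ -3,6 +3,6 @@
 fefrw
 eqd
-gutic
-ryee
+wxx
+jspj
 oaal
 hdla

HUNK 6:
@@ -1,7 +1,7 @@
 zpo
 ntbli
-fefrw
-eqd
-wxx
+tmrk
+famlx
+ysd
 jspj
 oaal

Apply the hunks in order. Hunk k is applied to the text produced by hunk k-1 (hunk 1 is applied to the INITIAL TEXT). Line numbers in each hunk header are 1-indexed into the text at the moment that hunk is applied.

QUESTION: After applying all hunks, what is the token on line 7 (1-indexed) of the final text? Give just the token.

Answer: oaal

Derivation:
Hunk 1: at line 1 remove [wnaxt,nrkr,qnj] add [ntw,qlvl] -> 11 lines: zpo ddiyv ntw qlvl fefrw afijq oaal hdla ymrhs vbmnm ssiy
Hunk 2: at line 9 remove [vbmnm] add [suhec] -> 11 lines: zpo ddiyv ntw qlvl fefrw afijq oaal hdla ymrhs suhec ssiy
Hunk 3: at line 1 remove [ddiyv,ntw,qlvl] add [ntbli] -> 9 lines: zpo ntbli fefrw afijq oaal hdla ymrhs suhec ssiy
Hunk 4: at line 2 remove [afijq] add [eqd,gutic,ryee] -> 11 lines: zpo ntbli fefrw eqd gutic ryee oaal hdla ymrhs suhec ssiy
Hunk 5: at line 3 remove [gutic,ryee] add [wxx,jspj] -> 11 lines: zpo ntbli fefrw eqd wxx jspj oaal hdla ymrhs suhec ssiy
Hunk 6: at line 1 remove [fefrw,eqd,wxx] add [tmrk,famlx,ysd] -> 11 lines: zpo ntbli tmrk famlx ysd jspj oaal hdla ymrhs suhec ssiy
Final line 7: oaal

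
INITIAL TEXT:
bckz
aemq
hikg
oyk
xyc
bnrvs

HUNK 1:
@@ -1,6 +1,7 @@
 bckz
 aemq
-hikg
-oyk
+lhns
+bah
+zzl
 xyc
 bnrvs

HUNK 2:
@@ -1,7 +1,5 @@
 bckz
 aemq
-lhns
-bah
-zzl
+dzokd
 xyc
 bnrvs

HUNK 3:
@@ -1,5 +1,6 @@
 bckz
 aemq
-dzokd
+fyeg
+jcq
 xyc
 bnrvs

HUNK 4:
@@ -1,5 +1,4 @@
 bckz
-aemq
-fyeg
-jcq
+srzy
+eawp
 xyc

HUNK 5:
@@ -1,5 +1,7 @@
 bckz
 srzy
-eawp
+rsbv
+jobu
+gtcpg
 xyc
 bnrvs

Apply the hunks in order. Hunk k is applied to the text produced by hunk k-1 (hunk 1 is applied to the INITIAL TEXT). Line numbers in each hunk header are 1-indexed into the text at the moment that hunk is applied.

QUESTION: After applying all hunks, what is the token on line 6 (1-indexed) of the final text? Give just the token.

Hunk 1: at line 1 remove [hikg,oyk] add [lhns,bah,zzl] -> 7 lines: bckz aemq lhns bah zzl xyc bnrvs
Hunk 2: at line 1 remove [lhns,bah,zzl] add [dzokd] -> 5 lines: bckz aemq dzokd xyc bnrvs
Hunk 3: at line 1 remove [dzokd] add [fyeg,jcq] -> 6 lines: bckz aemq fyeg jcq xyc bnrvs
Hunk 4: at line 1 remove [aemq,fyeg,jcq] add [srzy,eawp] -> 5 lines: bckz srzy eawp xyc bnrvs
Hunk 5: at line 1 remove [eawp] add [rsbv,jobu,gtcpg] -> 7 lines: bckz srzy rsbv jobu gtcpg xyc bnrvs
Final line 6: xyc

Answer: xyc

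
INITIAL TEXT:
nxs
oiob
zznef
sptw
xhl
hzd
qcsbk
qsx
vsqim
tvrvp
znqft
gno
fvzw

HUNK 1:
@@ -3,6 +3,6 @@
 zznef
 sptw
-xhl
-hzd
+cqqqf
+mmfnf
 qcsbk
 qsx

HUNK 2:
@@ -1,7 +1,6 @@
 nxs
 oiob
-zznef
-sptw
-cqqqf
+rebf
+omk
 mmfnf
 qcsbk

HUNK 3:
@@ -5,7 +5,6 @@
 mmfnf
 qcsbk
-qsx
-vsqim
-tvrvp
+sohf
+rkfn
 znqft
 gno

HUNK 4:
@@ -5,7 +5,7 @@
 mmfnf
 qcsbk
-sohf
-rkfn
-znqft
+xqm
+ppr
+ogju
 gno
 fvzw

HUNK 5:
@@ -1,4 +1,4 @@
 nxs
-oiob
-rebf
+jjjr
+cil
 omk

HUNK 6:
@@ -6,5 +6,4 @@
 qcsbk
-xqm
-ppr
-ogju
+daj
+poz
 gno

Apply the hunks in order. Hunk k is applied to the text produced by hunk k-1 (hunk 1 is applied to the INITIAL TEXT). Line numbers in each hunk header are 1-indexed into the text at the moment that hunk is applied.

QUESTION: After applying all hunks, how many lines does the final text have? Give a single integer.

Hunk 1: at line 3 remove [xhl,hzd] add [cqqqf,mmfnf] -> 13 lines: nxs oiob zznef sptw cqqqf mmfnf qcsbk qsx vsqim tvrvp znqft gno fvzw
Hunk 2: at line 1 remove [zznef,sptw,cqqqf] add [rebf,omk] -> 12 lines: nxs oiob rebf omk mmfnf qcsbk qsx vsqim tvrvp znqft gno fvzw
Hunk 3: at line 5 remove [qsx,vsqim,tvrvp] add [sohf,rkfn] -> 11 lines: nxs oiob rebf omk mmfnf qcsbk sohf rkfn znqft gno fvzw
Hunk 4: at line 5 remove [sohf,rkfn,znqft] add [xqm,ppr,ogju] -> 11 lines: nxs oiob rebf omk mmfnf qcsbk xqm ppr ogju gno fvzw
Hunk 5: at line 1 remove [oiob,rebf] add [jjjr,cil] -> 11 lines: nxs jjjr cil omk mmfnf qcsbk xqm ppr ogju gno fvzw
Hunk 6: at line 6 remove [xqm,ppr,ogju] add [daj,poz] -> 10 lines: nxs jjjr cil omk mmfnf qcsbk daj poz gno fvzw
Final line count: 10

Answer: 10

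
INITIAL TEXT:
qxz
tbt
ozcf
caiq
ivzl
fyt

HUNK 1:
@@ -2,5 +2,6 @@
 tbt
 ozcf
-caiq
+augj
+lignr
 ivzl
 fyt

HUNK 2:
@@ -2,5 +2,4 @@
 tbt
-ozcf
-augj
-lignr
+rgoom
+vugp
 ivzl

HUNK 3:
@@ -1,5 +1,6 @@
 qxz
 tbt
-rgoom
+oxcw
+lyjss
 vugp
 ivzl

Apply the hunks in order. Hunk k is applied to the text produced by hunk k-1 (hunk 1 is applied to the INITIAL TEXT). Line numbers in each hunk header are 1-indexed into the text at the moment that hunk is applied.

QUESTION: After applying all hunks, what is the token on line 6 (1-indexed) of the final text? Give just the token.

Answer: ivzl

Derivation:
Hunk 1: at line 2 remove [caiq] add [augj,lignr] -> 7 lines: qxz tbt ozcf augj lignr ivzl fyt
Hunk 2: at line 2 remove [ozcf,augj,lignr] add [rgoom,vugp] -> 6 lines: qxz tbt rgoom vugp ivzl fyt
Hunk 3: at line 1 remove [rgoom] add [oxcw,lyjss] -> 7 lines: qxz tbt oxcw lyjss vugp ivzl fyt
Final line 6: ivzl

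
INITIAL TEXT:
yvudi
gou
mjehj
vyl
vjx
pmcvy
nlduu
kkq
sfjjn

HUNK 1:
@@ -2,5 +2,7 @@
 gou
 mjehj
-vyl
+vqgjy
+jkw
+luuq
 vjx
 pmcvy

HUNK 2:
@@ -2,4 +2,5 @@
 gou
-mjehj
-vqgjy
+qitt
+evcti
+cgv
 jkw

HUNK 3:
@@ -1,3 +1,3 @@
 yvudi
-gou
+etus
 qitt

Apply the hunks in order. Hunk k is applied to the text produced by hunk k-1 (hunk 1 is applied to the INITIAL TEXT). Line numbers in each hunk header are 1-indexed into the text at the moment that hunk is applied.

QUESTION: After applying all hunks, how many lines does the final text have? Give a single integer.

Hunk 1: at line 2 remove [vyl] add [vqgjy,jkw,luuq] -> 11 lines: yvudi gou mjehj vqgjy jkw luuq vjx pmcvy nlduu kkq sfjjn
Hunk 2: at line 2 remove [mjehj,vqgjy] add [qitt,evcti,cgv] -> 12 lines: yvudi gou qitt evcti cgv jkw luuq vjx pmcvy nlduu kkq sfjjn
Hunk 3: at line 1 remove [gou] add [etus] -> 12 lines: yvudi etus qitt evcti cgv jkw luuq vjx pmcvy nlduu kkq sfjjn
Final line count: 12

Answer: 12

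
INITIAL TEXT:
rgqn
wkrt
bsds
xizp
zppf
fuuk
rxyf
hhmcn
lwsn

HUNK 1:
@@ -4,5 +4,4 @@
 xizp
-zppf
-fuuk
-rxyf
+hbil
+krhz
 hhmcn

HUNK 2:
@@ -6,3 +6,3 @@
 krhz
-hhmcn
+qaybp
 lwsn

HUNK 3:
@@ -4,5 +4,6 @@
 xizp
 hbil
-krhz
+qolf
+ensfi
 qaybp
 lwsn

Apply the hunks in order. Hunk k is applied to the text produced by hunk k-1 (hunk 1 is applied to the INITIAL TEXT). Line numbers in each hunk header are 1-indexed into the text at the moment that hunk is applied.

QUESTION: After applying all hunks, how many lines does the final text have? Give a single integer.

Answer: 9

Derivation:
Hunk 1: at line 4 remove [zppf,fuuk,rxyf] add [hbil,krhz] -> 8 lines: rgqn wkrt bsds xizp hbil krhz hhmcn lwsn
Hunk 2: at line 6 remove [hhmcn] add [qaybp] -> 8 lines: rgqn wkrt bsds xizp hbil krhz qaybp lwsn
Hunk 3: at line 4 remove [krhz] add [qolf,ensfi] -> 9 lines: rgqn wkrt bsds xizp hbil qolf ensfi qaybp lwsn
Final line count: 9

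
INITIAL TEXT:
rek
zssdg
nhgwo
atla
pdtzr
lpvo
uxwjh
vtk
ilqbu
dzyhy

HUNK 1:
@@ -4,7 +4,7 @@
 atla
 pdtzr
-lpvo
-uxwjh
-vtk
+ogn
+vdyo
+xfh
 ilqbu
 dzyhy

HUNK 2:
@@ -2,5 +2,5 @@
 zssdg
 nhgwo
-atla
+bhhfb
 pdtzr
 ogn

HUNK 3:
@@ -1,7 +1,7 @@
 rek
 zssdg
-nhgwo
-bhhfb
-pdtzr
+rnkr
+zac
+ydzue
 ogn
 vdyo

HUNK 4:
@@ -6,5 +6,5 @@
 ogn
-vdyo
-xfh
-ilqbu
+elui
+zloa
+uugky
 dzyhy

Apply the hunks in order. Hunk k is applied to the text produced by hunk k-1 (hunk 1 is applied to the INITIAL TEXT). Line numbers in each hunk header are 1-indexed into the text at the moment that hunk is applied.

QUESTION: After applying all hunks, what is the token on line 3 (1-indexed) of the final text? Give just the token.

Hunk 1: at line 4 remove [lpvo,uxwjh,vtk] add [ogn,vdyo,xfh] -> 10 lines: rek zssdg nhgwo atla pdtzr ogn vdyo xfh ilqbu dzyhy
Hunk 2: at line 2 remove [atla] add [bhhfb] -> 10 lines: rek zssdg nhgwo bhhfb pdtzr ogn vdyo xfh ilqbu dzyhy
Hunk 3: at line 1 remove [nhgwo,bhhfb,pdtzr] add [rnkr,zac,ydzue] -> 10 lines: rek zssdg rnkr zac ydzue ogn vdyo xfh ilqbu dzyhy
Hunk 4: at line 6 remove [vdyo,xfh,ilqbu] add [elui,zloa,uugky] -> 10 lines: rek zssdg rnkr zac ydzue ogn elui zloa uugky dzyhy
Final line 3: rnkr

Answer: rnkr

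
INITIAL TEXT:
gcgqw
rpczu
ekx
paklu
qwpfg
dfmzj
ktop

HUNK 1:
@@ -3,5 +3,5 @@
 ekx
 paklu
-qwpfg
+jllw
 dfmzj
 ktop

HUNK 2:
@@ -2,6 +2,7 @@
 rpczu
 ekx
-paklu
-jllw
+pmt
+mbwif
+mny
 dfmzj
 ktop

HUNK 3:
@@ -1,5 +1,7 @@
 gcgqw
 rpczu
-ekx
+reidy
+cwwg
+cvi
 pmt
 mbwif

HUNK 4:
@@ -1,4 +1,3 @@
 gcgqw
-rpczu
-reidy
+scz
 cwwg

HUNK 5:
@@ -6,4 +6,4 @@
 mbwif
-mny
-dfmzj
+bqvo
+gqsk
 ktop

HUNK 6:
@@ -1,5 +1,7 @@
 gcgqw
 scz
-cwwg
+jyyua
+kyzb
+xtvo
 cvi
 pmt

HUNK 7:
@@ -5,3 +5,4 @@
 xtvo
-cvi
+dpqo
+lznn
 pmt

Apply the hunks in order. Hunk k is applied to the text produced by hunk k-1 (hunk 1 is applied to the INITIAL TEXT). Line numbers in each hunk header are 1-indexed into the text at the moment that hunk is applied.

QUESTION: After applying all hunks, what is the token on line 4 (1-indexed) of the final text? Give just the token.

Hunk 1: at line 3 remove [qwpfg] add [jllw] -> 7 lines: gcgqw rpczu ekx paklu jllw dfmzj ktop
Hunk 2: at line 2 remove [paklu,jllw] add [pmt,mbwif,mny] -> 8 lines: gcgqw rpczu ekx pmt mbwif mny dfmzj ktop
Hunk 3: at line 1 remove [ekx] add [reidy,cwwg,cvi] -> 10 lines: gcgqw rpczu reidy cwwg cvi pmt mbwif mny dfmzj ktop
Hunk 4: at line 1 remove [rpczu,reidy] add [scz] -> 9 lines: gcgqw scz cwwg cvi pmt mbwif mny dfmzj ktop
Hunk 5: at line 6 remove [mny,dfmzj] add [bqvo,gqsk] -> 9 lines: gcgqw scz cwwg cvi pmt mbwif bqvo gqsk ktop
Hunk 6: at line 1 remove [cwwg] add [jyyua,kyzb,xtvo] -> 11 lines: gcgqw scz jyyua kyzb xtvo cvi pmt mbwif bqvo gqsk ktop
Hunk 7: at line 5 remove [cvi] add [dpqo,lznn] -> 12 lines: gcgqw scz jyyua kyzb xtvo dpqo lznn pmt mbwif bqvo gqsk ktop
Final line 4: kyzb

Answer: kyzb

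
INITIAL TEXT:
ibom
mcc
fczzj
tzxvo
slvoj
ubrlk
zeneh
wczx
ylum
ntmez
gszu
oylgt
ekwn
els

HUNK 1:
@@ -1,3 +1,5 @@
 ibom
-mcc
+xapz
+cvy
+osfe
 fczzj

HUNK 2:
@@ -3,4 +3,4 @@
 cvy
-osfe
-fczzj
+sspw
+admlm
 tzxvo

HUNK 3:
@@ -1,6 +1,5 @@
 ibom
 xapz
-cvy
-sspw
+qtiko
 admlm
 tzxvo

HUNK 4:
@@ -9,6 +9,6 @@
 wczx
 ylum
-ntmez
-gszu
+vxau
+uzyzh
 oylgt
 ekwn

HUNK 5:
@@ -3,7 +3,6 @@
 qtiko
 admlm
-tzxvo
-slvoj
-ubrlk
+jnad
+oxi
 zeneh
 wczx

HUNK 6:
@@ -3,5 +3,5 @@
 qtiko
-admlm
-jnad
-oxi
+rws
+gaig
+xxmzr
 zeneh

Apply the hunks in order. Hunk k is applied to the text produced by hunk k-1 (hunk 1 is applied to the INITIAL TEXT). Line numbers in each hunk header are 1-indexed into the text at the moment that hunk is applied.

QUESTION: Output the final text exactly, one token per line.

Hunk 1: at line 1 remove [mcc] add [xapz,cvy,osfe] -> 16 lines: ibom xapz cvy osfe fczzj tzxvo slvoj ubrlk zeneh wczx ylum ntmez gszu oylgt ekwn els
Hunk 2: at line 3 remove [osfe,fczzj] add [sspw,admlm] -> 16 lines: ibom xapz cvy sspw admlm tzxvo slvoj ubrlk zeneh wczx ylum ntmez gszu oylgt ekwn els
Hunk 3: at line 1 remove [cvy,sspw] add [qtiko] -> 15 lines: ibom xapz qtiko admlm tzxvo slvoj ubrlk zeneh wczx ylum ntmez gszu oylgt ekwn els
Hunk 4: at line 9 remove [ntmez,gszu] add [vxau,uzyzh] -> 15 lines: ibom xapz qtiko admlm tzxvo slvoj ubrlk zeneh wczx ylum vxau uzyzh oylgt ekwn els
Hunk 5: at line 3 remove [tzxvo,slvoj,ubrlk] add [jnad,oxi] -> 14 lines: ibom xapz qtiko admlm jnad oxi zeneh wczx ylum vxau uzyzh oylgt ekwn els
Hunk 6: at line 3 remove [admlm,jnad,oxi] add [rws,gaig,xxmzr] -> 14 lines: ibom xapz qtiko rws gaig xxmzr zeneh wczx ylum vxau uzyzh oylgt ekwn els

Answer: ibom
xapz
qtiko
rws
gaig
xxmzr
zeneh
wczx
ylum
vxau
uzyzh
oylgt
ekwn
els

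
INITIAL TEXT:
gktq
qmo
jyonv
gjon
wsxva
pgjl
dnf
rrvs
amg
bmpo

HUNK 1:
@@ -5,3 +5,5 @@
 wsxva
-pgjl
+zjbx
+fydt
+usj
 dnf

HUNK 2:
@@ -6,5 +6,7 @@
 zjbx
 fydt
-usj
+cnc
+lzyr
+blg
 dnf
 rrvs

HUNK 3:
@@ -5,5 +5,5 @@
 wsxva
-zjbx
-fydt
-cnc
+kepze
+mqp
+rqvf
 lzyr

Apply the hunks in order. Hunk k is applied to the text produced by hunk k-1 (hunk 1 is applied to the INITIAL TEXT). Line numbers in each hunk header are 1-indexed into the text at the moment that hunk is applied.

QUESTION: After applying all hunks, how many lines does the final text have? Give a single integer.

Answer: 14

Derivation:
Hunk 1: at line 5 remove [pgjl] add [zjbx,fydt,usj] -> 12 lines: gktq qmo jyonv gjon wsxva zjbx fydt usj dnf rrvs amg bmpo
Hunk 2: at line 6 remove [usj] add [cnc,lzyr,blg] -> 14 lines: gktq qmo jyonv gjon wsxva zjbx fydt cnc lzyr blg dnf rrvs amg bmpo
Hunk 3: at line 5 remove [zjbx,fydt,cnc] add [kepze,mqp,rqvf] -> 14 lines: gktq qmo jyonv gjon wsxva kepze mqp rqvf lzyr blg dnf rrvs amg bmpo
Final line count: 14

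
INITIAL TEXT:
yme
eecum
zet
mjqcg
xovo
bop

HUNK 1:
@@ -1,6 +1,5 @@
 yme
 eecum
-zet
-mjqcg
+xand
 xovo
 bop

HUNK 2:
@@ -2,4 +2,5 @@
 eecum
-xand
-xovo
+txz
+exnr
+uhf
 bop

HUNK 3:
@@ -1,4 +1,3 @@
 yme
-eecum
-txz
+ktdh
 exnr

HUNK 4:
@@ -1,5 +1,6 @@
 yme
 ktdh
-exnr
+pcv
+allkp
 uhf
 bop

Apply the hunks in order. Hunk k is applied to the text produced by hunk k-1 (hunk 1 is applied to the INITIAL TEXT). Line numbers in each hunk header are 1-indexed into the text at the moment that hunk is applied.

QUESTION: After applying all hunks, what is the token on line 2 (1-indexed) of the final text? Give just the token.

Hunk 1: at line 1 remove [zet,mjqcg] add [xand] -> 5 lines: yme eecum xand xovo bop
Hunk 2: at line 2 remove [xand,xovo] add [txz,exnr,uhf] -> 6 lines: yme eecum txz exnr uhf bop
Hunk 3: at line 1 remove [eecum,txz] add [ktdh] -> 5 lines: yme ktdh exnr uhf bop
Hunk 4: at line 1 remove [exnr] add [pcv,allkp] -> 6 lines: yme ktdh pcv allkp uhf bop
Final line 2: ktdh

Answer: ktdh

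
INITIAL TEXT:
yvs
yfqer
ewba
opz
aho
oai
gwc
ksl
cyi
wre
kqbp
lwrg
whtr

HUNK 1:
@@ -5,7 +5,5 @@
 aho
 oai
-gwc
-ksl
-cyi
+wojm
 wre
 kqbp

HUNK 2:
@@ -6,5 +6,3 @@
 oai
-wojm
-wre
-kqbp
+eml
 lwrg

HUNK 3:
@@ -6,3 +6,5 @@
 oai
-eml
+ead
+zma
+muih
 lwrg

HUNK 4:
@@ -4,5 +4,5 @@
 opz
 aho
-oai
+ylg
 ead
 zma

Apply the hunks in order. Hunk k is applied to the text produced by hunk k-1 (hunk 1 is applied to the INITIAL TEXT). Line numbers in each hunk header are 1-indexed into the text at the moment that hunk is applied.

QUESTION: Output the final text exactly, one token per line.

Answer: yvs
yfqer
ewba
opz
aho
ylg
ead
zma
muih
lwrg
whtr

Derivation:
Hunk 1: at line 5 remove [gwc,ksl,cyi] add [wojm] -> 11 lines: yvs yfqer ewba opz aho oai wojm wre kqbp lwrg whtr
Hunk 2: at line 6 remove [wojm,wre,kqbp] add [eml] -> 9 lines: yvs yfqer ewba opz aho oai eml lwrg whtr
Hunk 3: at line 6 remove [eml] add [ead,zma,muih] -> 11 lines: yvs yfqer ewba opz aho oai ead zma muih lwrg whtr
Hunk 4: at line 4 remove [oai] add [ylg] -> 11 lines: yvs yfqer ewba opz aho ylg ead zma muih lwrg whtr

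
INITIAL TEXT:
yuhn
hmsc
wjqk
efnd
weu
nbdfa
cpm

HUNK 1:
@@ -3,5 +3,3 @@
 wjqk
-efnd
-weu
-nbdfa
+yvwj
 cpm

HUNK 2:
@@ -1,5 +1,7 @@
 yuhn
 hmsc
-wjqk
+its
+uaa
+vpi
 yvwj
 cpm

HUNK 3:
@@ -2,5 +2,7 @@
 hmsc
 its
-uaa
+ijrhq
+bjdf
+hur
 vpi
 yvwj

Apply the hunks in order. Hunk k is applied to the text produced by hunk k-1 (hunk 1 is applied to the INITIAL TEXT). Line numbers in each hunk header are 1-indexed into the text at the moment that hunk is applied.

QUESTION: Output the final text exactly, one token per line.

Hunk 1: at line 3 remove [efnd,weu,nbdfa] add [yvwj] -> 5 lines: yuhn hmsc wjqk yvwj cpm
Hunk 2: at line 1 remove [wjqk] add [its,uaa,vpi] -> 7 lines: yuhn hmsc its uaa vpi yvwj cpm
Hunk 3: at line 2 remove [uaa] add [ijrhq,bjdf,hur] -> 9 lines: yuhn hmsc its ijrhq bjdf hur vpi yvwj cpm

Answer: yuhn
hmsc
its
ijrhq
bjdf
hur
vpi
yvwj
cpm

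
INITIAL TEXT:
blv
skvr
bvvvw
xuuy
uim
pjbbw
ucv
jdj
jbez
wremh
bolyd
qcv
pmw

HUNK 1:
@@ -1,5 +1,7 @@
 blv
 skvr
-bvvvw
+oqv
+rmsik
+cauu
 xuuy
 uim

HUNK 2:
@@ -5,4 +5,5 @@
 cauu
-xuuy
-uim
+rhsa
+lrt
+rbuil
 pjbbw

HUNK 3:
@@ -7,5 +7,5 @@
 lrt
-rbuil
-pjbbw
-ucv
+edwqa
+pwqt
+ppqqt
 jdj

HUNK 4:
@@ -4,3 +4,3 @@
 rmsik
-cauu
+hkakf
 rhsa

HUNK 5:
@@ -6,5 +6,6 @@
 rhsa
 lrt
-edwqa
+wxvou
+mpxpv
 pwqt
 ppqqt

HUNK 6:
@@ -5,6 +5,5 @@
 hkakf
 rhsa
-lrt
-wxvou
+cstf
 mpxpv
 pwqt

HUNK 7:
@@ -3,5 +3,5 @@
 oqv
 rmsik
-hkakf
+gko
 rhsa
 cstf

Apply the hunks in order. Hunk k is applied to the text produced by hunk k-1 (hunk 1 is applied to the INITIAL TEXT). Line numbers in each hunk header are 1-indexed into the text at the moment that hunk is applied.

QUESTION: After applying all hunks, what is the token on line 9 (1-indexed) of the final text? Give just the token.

Answer: pwqt

Derivation:
Hunk 1: at line 1 remove [bvvvw] add [oqv,rmsik,cauu] -> 15 lines: blv skvr oqv rmsik cauu xuuy uim pjbbw ucv jdj jbez wremh bolyd qcv pmw
Hunk 2: at line 5 remove [xuuy,uim] add [rhsa,lrt,rbuil] -> 16 lines: blv skvr oqv rmsik cauu rhsa lrt rbuil pjbbw ucv jdj jbez wremh bolyd qcv pmw
Hunk 3: at line 7 remove [rbuil,pjbbw,ucv] add [edwqa,pwqt,ppqqt] -> 16 lines: blv skvr oqv rmsik cauu rhsa lrt edwqa pwqt ppqqt jdj jbez wremh bolyd qcv pmw
Hunk 4: at line 4 remove [cauu] add [hkakf] -> 16 lines: blv skvr oqv rmsik hkakf rhsa lrt edwqa pwqt ppqqt jdj jbez wremh bolyd qcv pmw
Hunk 5: at line 6 remove [edwqa] add [wxvou,mpxpv] -> 17 lines: blv skvr oqv rmsik hkakf rhsa lrt wxvou mpxpv pwqt ppqqt jdj jbez wremh bolyd qcv pmw
Hunk 6: at line 5 remove [lrt,wxvou] add [cstf] -> 16 lines: blv skvr oqv rmsik hkakf rhsa cstf mpxpv pwqt ppqqt jdj jbez wremh bolyd qcv pmw
Hunk 7: at line 3 remove [hkakf] add [gko] -> 16 lines: blv skvr oqv rmsik gko rhsa cstf mpxpv pwqt ppqqt jdj jbez wremh bolyd qcv pmw
Final line 9: pwqt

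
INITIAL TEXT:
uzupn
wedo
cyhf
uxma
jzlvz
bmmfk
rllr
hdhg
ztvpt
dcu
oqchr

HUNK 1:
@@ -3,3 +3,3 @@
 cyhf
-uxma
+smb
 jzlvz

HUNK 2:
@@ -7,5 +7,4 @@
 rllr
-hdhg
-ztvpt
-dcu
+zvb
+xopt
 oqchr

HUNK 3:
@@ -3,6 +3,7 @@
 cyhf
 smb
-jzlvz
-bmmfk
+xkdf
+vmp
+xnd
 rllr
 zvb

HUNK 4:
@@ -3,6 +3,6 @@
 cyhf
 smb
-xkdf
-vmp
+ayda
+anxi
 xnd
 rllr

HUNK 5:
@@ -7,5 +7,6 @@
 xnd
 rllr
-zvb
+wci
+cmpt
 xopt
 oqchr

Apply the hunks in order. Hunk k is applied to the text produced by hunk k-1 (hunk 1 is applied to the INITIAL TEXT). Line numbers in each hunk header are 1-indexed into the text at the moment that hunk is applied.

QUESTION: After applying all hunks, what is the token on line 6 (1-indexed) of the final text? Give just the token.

Answer: anxi

Derivation:
Hunk 1: at line 3 remove [uxma] add [smb] -> 11 lines: uzupn wedo cyhf smb jzlvz bmmfk rllr hdhg ztvpt dcu oqchr
Hunk 2: at line 7 remove [hdhg,ztvpt,dcu] add [zvb,xopt] -> 10 lines: uzupn wedo cyhf smb jzlvz bmmfk rllr zvb xopt oqchr
Hunk 3: at line 3 remove [jzlvz,bmmfk] add [xkdf,vmp,xnd] -> 11 lines: uzupn wedo cyhf smb xkdf vmp xnd rllr zvb xopt oqchr
Hunk 4: at line 3 remove [xkdf,vmp] add [ayda,anxi] -> 11 lines: uzupn wedo cyhf smb ayda anxi xnd rllr zvb xopt oqchr
Hunk 5: at line 7 remove [zvb] add [wci,cmpt] -> 12 lines: uzupn wedo cyhf smb ayda anxi xnd rllr wci cmpt xopt oqchr
Final line 6: anxi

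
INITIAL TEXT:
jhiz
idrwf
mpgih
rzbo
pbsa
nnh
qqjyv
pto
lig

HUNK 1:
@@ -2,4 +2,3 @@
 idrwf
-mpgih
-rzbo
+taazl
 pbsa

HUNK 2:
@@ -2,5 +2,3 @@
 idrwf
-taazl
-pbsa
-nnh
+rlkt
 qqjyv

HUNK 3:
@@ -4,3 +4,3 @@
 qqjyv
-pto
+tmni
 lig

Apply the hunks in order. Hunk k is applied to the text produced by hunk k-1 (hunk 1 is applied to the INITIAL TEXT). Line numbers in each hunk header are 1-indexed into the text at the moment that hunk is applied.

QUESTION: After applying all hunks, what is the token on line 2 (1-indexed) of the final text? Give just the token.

Hunk 1: at line 2 remove [mpgih,rzbo] add [taazl] -> 8 lines: jhiz idrwf taazl pbsa nnh qqjyv pto lig
Hunk 2: at line 2 remove [taazl,pbsa,nnh] add [rlkt] -> 6 lines: jhiz idrwf rlkt qqjyv pto lig
Hunk 3: at line 4 remove [pto] add [tmni] -> 6 lines: jhiz idrwf rlkt qqjyv tmni lig
Final line 2: idrwf

Answer: idrwf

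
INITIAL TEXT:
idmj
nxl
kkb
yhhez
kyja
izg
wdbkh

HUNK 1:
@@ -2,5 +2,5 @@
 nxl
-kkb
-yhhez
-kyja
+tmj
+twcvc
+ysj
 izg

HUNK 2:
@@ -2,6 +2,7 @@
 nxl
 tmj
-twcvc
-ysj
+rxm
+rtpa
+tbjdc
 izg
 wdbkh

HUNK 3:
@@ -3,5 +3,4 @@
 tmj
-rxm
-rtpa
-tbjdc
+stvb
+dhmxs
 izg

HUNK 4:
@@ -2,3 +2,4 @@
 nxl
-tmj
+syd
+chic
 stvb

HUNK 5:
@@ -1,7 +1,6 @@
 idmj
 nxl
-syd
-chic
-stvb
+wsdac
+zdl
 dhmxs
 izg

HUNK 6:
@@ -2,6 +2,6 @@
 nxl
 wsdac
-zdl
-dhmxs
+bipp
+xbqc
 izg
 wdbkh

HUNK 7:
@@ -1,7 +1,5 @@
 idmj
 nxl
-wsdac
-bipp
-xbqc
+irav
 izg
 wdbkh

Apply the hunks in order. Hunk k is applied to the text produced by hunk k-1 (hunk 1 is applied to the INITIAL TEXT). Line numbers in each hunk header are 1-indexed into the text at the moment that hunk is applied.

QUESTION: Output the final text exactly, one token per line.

Answer: idmj
nxl
irav
izg
wdbkh

Derivation:
Hunk 1: at line 2 remove [kkb,yhhez,kyja] add [tmj,twcvc,ysj] -> 7 lines: idmj nxl tmj twcvc ysj izg wdbkh
Hunk 2: at line 2 remove [twcvc,ysj] add [rxm,rtpa,tbjdc] -> 8 lines: idmj nxl tmj rxm rtpa tbjdc izg wdbkh
Hunk 3: at line 3 remove [rxm,rtpa,tbjdc] add [stvb,dhmxs] -> 7 lines: idmj nxl tmj stvb dhmxs izg wdbkh
Hunk 4: at line 2 remove [tmj] add [syd,chic] -> 8 lines: idmj nxl syd chic stvb dhmxs izg wdbkh
Hunk 5: at line 1 remove [syd,chic,stvb] add [wsdac,zdl] -> 7 lines: idmj nxl wsdac zdl dhmxs izg wdbkh
Hunk 6: at line 2 remove [zdl,dhmxs] add [bipp,xbqc] -> 7 lines: idmj nxl wsdac bipp xbqc izg wdbkh
Hunk 7: at line 1 remove [wsdac,bipp,xbqc] add [irav] -> 5 lines: idmj nxl irav izg wdbkh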